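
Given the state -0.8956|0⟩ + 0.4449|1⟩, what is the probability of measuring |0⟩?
0.8021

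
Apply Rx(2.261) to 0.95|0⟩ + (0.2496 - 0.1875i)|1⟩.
(0.2353 - 0.2258i)|0⟩ + (0.1064 - 0.9393i)|1⟩

Rx(2.261) = [[cos(θ/2), −i·sin(θ/2)], [−i·sin(θ/2), cos(θ/2)]]; θ = 2.261, cos(θ/2) ≈ 0.426208, sin(θ/2) ≈ 0.904625.
With a = amp(|0⟩) = 0.95 and b = amp(|1⟩) = (0.2496 - 0.1875i):
new amp(|0⟩) = (0.426208)·a + (-0.904625i)·b = (0.2353 - 0.2258i)
new amp(|1⟩) = (-0.904625i)·a + (0.426208)·b = (0.1064 - 0.9393i)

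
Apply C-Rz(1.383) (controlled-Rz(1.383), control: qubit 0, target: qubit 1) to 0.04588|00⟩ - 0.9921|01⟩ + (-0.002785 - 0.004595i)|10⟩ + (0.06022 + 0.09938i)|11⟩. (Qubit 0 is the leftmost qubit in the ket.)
0.04588|00⟩ - 0.9921|01⟩ + (-0.005075 - 0.001764i)|10⟩ + (-0.01699 + 0.115i)|11⟩

C-Rz(1.383) leaves the control-|0⟩ kets |00⟩, |01⟩ unchanged and applies Rz(1.383) to qubit 1 on the control-|1⟩ pair (|10⟩, |11⟩).
Rz(1.383) = [[e^(−iθ/2), 0], [0, e^(iθ/2)]] with e^(±iθ/2) = cos(θ/2) ± i·sin(θ/2); θ = 1.383, cos(θ/2) ≈ 0.77029, sin(θ/2) ≈ 0.637693.
With a = amp(|10⟩) = (-0.002785 - 0.004595i) and b = amp(|11⟩) = (0.06022 + 0.09938i):
new amp(|10⟩) = (0.77029 - 0.637693i)·a = (-0.005075 - 0.001764i)
new amp(|11⟩) = (0.77029 + 0.637693i)·b = (-0.01699 + 0.115i)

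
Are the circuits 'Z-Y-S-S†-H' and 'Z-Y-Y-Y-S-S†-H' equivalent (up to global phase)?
Yes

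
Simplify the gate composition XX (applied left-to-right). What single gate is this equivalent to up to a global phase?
I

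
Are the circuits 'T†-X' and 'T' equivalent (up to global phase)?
No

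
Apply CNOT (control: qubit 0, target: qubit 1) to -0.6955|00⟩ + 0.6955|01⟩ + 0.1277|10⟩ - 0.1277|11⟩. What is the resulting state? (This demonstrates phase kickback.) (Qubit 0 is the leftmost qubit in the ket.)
-0.6955|00⟩ + 0.6955|01⟩ - 0.1277|10⟩ + 0.1277|11⟩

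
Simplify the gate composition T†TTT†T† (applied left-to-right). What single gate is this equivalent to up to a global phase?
T†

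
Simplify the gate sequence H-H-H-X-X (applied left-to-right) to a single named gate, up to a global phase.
H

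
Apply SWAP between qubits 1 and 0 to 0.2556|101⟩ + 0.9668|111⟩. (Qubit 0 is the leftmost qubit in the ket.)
0.2556|011⟩ + 0.9668|111⟩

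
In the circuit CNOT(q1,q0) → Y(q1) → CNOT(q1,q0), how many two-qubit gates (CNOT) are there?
2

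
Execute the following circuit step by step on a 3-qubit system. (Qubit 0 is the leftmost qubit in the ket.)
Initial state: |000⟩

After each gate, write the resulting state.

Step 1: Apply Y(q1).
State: i|010⟩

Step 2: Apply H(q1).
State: (1/√2)i|000⟩ - (1/√2)i|010⟩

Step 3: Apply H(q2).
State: (1/2)i|000⟩ + (1/2)i|001⟩ - (1/2)i|010⟩ - (1/2)i|011⟩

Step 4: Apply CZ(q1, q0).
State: (1/2)i|000⟩ + (1/2)i|001⟩ - (1/2)i|010⟩ - (1/2)i|011⟩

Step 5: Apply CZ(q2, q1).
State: (1/2)i|000⟩ + (1/2)i|001⟩ - (1/2)i|010⟩ + (1/2)i|011⟩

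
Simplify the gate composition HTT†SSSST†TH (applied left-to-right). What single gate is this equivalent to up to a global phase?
I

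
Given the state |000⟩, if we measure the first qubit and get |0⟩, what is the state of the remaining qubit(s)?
|00⟩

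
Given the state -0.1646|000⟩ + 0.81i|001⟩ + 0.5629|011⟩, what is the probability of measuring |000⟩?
0.02709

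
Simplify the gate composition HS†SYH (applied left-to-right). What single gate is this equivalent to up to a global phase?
Y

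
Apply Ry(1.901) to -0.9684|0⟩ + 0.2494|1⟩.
-0.7658|0⟩ - 0.643|1⟩

Ry(1.901) = [[cos(θ/2), −sin(θ/2)], [sin(θ/2), cos(θ/2)]]; θ = 1.901, cos(θ/2) ≈ 0.581276, sin(θ/2) ≈ 0.813706.
With a = amp(|0⟩) = -0.9684 and b = amp(|1⟩) = 0.2494:
new amp(|0⟩) = (0.581276)·a + (-0.813706)·b = -0.7658
new amp(|1⟩) = (0.813706)·a + (0.581276)·b = -0.643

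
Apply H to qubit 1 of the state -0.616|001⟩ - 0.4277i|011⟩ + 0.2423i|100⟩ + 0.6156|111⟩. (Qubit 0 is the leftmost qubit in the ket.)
(-0.4356 - 0.3024i)|001⟩ + (-0.4356 + 0.3024i)|011⟩ + 0.1713i|100⟩ + 0.4353|101⟩ + 0.1713i|110⟩ - 0.4353|111⟩

H on qubit 1 mixes each pair of kets that differ only in qubit 1: amplitudes (a, b) of (|…0…⟩, |…1…⟩) become ((a + b)/√2, (a − b)/√2). Kets absent from the input have amplitude 0.
(|001⟩, |011⟩): (a, b) = (-0.616, -0.4277i) → ((-0.4356 - 0.3024i), (-0.4356 + 0.3024i))
(|100⟩, |110⟩): (a, b) = (0.2423i, 0) → (0.1713i, 0.1713i)
(|101⟩, |111⟩): (a, b) = (0, 0.6156) → (0.4353, -0.4353)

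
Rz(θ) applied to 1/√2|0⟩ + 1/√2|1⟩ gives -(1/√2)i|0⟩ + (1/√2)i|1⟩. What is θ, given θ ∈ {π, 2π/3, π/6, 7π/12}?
π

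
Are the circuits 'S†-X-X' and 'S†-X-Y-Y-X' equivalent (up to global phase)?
Yes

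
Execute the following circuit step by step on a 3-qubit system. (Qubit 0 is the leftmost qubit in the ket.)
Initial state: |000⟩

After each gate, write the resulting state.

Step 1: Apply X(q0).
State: |100⟩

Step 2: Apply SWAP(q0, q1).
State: |010⟩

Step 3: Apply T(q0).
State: |010⟩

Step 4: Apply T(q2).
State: |010⟩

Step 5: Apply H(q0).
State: 1/√2|010⟩ + 1/√2|110⟩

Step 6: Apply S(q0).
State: 1/√2|010⟩ + (1/√2)i|110⟩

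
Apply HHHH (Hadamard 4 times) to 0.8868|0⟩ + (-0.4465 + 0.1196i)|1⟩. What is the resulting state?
0.8868|0⟩ + (-0.4465 + 0.1196i)|1⟩

H² = I, so an even number of Hadamards cancels: H^4 = I and the state is unchanged.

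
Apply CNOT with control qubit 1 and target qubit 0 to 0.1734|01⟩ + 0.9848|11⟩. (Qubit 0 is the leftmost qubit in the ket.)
0.9848|01⟩ + 0.1734|11⟩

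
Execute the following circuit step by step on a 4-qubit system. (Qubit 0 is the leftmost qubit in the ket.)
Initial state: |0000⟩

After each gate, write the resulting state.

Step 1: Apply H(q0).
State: 1/√2|0000⟩ + 1/√2|1000⟩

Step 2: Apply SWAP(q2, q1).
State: 1/√2|0000⟩ + 1/√2|1000⟩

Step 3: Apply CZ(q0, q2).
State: 1/√2|0000⟩ + 1/√2|1000⟩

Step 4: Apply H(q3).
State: 1/2|0000⟩ + 1/2|0001⟩ + 1/2|1000⟩ + 1/2|1001⟩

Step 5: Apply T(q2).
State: 1/2|0000⟩ + 1/2|0001⟩ + 1/2|1000⟩ + 1/2|1001⟩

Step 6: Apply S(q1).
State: 1/2|0000⟩ + 1/2|0001⟩ + 1/2|1000⟩ + 1/2|1001⟩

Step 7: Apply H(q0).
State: 1/√2|0000⟩ + 1/√2|0001⟩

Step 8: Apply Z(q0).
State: 1/√2|0000⟩ + 1/√2|0001⟩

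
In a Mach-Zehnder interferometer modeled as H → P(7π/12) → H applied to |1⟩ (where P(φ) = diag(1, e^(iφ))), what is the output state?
(0.6294 - 0.483i)|0⟩ + (0.3706 + 0.483i)|1⟩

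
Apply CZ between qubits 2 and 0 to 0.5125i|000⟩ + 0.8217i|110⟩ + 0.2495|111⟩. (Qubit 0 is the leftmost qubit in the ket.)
0.5125i|000⟩ + 0.8217i|110⟩ - 0.2495|111⟩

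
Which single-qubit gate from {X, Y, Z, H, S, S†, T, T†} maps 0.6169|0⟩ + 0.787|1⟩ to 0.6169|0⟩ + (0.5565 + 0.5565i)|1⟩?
T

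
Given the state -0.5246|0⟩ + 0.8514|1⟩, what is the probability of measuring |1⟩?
0.7249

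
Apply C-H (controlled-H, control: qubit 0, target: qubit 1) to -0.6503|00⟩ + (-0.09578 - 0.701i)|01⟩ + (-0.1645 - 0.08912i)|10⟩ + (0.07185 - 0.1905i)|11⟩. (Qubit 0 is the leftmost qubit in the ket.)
-0.6503|00⟩ + (-0.09578 - 0.701i)|01⟩ + (-0.06551 - 0.1977i)|10⟩ + (-0.1671 + 0.07169i)|11⟩

C-H leaves the control-|0⟩ kets |00⟩, |01⟩ unchanged and applies H to qubit 1 on the control-|1⟩ pair (|10⟩, |11⟩).
H = [[1/√2, 1/√2], [1/√2, -1/√2]].
With a = amp(|10⟩) = (-0.1645 - 0.08912i) and b = amp(|11⟩) = (0.07185 - 0.1905i):
new amp(|10⟩) = (1/√2)·a + (1/√2)·b = (-0.06551 - 0.1977i)
new amp(|11⟩) = (1/√2)·a + (-1/√2)·b = (-0.1671 + 0.07169i)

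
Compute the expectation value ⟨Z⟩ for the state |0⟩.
1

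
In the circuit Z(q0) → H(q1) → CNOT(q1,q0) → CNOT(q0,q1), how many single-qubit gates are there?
2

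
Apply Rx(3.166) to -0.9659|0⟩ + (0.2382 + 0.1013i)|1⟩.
(0.1131 - 0.2382i)|0⟩ + (-0.002907 + 0.9646i)|1⟩

Rx(3.166) = [[cos(θ/2), −i·sin(θ/2)], [−i·sin(θ/2), cos(θ/2)]]; θ = 3.166, cos(θ/2) ≈ -0.0122034, sin(θ/2) ≈ 0.999926.
With a = amp(|0⟩) = -0.9659 and b = amp(|1⟩) = (0.2382 + 0.1013i):
new amp(|0⟩) = (-0.0122034)·a + (-0.999926i)·b = (0.1131 - 0.2382i)
new amp(|1⟩) = (-0.999926i)·a + (-0.0122034)·b = (-0.002907 + 0.9646i)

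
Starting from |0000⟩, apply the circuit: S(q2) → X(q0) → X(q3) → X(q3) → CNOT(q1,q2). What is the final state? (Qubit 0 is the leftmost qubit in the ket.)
|1000⟩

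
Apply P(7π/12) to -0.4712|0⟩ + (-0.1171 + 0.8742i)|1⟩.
-0.4712|0⟩ + (-0.8141 - 0.3394i)|1⟩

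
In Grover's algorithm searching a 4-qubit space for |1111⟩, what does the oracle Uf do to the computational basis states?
Uf|x⟩ = -|x⟩ if x = 1111, else |x⟩ (phase flip on target)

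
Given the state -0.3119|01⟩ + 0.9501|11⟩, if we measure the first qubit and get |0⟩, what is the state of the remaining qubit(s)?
-|1⟩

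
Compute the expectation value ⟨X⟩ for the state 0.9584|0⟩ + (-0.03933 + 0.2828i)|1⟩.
-0.07539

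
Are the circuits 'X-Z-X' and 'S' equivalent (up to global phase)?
No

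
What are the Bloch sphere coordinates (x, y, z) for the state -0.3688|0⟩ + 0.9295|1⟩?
(-0.6856, 0, -0.728)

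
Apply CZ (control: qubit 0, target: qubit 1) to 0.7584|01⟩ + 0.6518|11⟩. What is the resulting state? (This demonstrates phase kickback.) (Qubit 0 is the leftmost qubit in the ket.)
0.7584|01⟩ - 0.6518|11⟩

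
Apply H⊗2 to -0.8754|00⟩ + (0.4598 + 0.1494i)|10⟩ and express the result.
(-0.2078 + 0.0747i)|00⟩ + (-0.2078 + 0.0747i)|01⟩ + (-0.6676 - 0.0747i)|10⟩ + (-0.6676 - 0.0747i)|11⟩

H⊗2 gives amp(|y⟩) = (1/2) Σ_x (−1)^(x·y) amp(|x⟩), where x·y is the number of positions in which both x and y have a 1.
|00⟩: (-0.8754 + (0.4598 + 0.1494i))/2 = (-0.2078 + 0.0747i)
|01⟩: (-0.8754 + (0.4598 + 0.1494i))/2 = (-0.2078 + 0.0747i)
|10⟩: (-0.8754 - (0.4598 + 0.1494i))/2 = (-0.6676 - 0.0747i)
|11⟩: (-0.8754 - (0.4598 + 0.1494i))/2 = (-0.6676 - 0.0747i)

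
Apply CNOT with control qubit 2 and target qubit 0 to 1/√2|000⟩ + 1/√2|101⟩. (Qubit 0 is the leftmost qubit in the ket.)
1/√2|000⟩ + 1/√2|001⟩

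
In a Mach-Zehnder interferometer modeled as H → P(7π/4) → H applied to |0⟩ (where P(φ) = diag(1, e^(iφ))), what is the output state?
(0.8536 - (1/√8)i)|0⟩ + (0.1464 + (1/√8)i)|1⟩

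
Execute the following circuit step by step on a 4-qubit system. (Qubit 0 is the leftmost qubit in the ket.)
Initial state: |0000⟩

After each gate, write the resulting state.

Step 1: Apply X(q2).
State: |0010⟩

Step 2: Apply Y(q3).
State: i|0011⟩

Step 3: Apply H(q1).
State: (1/√2)i|0011⟩ + (1/√2)i|0111⟩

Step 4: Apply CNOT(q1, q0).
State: (1/√2)i|0011⟩ + (1/√2)i|1111⟩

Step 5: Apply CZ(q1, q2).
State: (1/√2)i|0011⟩ - (1/√2)i|1111⟩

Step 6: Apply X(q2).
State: (1/√2)i|0001⟩ - (1/√2)i|1101⟩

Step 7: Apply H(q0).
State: (1/2)i|0001⟩ - (1/2)i|0101⟩ + (1/2)i|1001⟩ + (1/2)i|1101⟩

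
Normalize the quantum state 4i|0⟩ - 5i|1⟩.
0.6247i|0⟩ - 0.7809i|1⟩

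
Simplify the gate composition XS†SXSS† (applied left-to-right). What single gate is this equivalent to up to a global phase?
I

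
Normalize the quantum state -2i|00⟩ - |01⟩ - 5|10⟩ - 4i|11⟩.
-0.2949i|00⟩ - 0.1474|01⟩ - 0.7372|10⟩ - 0.5898i|11⟩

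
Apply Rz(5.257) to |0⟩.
(-0.8712 - 0.4909i)|0⟩

Rz(5.257) = [[e^(−iθ/2), 0], [0, e^(iθ/2)]] with e^(±iθ/2) = cos(θ/2) ± i·sin(θ/2); θ = 5.257, cos(θ/2) ≈ -0.871231, sin(θ/2) ≈ 0.490874.
With a = amp(|0⟩) = 1 and b = amp(|1⟩) = 0:
new amp(|0⟩) = (-0.871231 - 0.490874i)·a = (-0.8712 - 0.4909i)
new amp(|1⟩) = (-0.871231 + 0.490874i)·b = 0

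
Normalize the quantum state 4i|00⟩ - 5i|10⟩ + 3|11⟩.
0.5657i|00⟩ - (1/√2)i|10⟩ + 0.4243|11⟩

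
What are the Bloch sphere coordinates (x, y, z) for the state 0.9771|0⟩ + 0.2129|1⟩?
(0.416, 0, 0.9094)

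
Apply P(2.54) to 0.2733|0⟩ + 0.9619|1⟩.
0.2733|0⟩ + (-0.793 + 0.5444i)|1⟩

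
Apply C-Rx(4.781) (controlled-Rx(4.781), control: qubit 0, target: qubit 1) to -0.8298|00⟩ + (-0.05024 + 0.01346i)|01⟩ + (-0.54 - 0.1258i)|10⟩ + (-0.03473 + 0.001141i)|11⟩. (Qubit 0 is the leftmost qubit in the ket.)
-0.8298|00⟩ + (-0.05024 + 0.01346i)|01⟩ + (0.3955 + 0.1157i)|10⟩ + (-0.06047 + 0.3677i)|11⟩

C-Rx(4.781) leaves the control-|0⟩ kets |00⟩, |01⟩ unchanged and applies Rx(4.781) to qubit 1 on the control-|1⟩ pair (|10⟩, |11⟩).
Rx(4.781) = [[cos(θ/2), −i·sin(θ/2)], [−i·sin(θ/2), cos(θ/2)]]; θ = 4.781, cos(θ/2) ≈ -0.730944, sin(θ/2) ≈ 0.682438.
With a = amp(|10⟩) = (-0.54 - 0.1258i) and b = amp(|11⟩) = (-0.03473 + 0.001141i):
new amp(|10⟩) = (-0.730944)·a + (-0.682438i)·b = (0.3955 + 0.1157i)
new amp(|11⟩) = (-0.682438i)·a + (-0.730944)·b = (-0.06047 + 0.3677i)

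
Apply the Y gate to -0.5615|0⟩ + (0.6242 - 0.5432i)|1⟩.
(-0.5432 - 0.6242i)|0⟩ - 0.5615i|1⟩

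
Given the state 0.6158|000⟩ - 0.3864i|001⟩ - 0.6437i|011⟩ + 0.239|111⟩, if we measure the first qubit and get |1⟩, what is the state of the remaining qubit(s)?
|11⟩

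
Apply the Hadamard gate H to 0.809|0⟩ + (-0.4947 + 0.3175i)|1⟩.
(0.2222 + 0.2245i)|0⟩ + (0.9219 - 0.2245i)|1⟩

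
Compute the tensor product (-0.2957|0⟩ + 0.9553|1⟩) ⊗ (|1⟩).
-0.2957|01⟩ + 0.9553|11⟩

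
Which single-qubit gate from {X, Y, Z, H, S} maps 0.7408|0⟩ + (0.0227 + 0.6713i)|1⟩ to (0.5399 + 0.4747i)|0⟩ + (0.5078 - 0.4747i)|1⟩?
H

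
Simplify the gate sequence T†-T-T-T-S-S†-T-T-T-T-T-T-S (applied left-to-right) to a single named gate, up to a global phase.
S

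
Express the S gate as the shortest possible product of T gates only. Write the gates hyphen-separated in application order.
T-T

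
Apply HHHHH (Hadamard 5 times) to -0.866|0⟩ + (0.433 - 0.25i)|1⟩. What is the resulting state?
(-0.3062 - 0.1768i)|0⟩ + (-0.9185 + 0.1768i)|1⟩

H² = I, so H^5 = H: a single Hadamard. With (a, b) = (-0.866, (0.433 - 0.25i)), H gives ((a + b)/√2, (a − b)/√2) = ((-0.3062 - 0.1768i), (-0.9185 + 0.1768i)).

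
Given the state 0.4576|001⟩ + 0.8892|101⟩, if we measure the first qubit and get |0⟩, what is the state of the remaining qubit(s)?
|01⟩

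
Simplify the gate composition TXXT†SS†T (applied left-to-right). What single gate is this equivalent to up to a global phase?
T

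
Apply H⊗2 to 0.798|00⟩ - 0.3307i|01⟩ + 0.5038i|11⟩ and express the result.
(0.399 + 0.08655i)|00⟩ + (0.399 - 0.08655i)|01⟩ + (0.399 - 0.4173i)|10⟩ + (0.399 + 0.4173i)|11⟩

H⊗2 gives amp(|y⟩) = (1/2) Σ_x (−1)^(x·y) amp(|x⟩), where x·y is the number of positions in which both x and y have a 1.
|00⟩: (0.798 - 0.3307i + 0.5038i)/2 = (0.399 + 0.08655i)
|01⟩: (0.798 + 0.3307i - 0.5038i)/2 = (0.399 - 0.08655i)
|10⟩: (0.798 - 0.3307i - 0.5038i)/2 = (0.399 - 0.4173i)
|11⟩: (0.798 + 0.3307i + 0.5038i)/2 = (0.399 + 0.4173i)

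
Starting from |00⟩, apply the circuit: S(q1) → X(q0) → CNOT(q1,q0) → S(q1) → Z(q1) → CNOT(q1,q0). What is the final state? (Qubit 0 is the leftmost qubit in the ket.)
|10⟩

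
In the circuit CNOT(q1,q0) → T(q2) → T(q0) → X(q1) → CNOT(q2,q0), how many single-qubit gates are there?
3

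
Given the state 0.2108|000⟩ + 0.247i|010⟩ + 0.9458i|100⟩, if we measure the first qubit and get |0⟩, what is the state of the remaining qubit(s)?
0.6492|00⟩ + 0.7606i|10⟩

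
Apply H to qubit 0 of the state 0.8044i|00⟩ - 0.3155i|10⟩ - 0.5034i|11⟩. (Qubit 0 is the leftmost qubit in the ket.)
0.3457i|00⟩ - 0.356i|01⟩ + 0.7919i|10⟩ + 0.356i|11⟩

H on qubit 0 mixes each pair of kets that differ only in qubit 0: amplitudes (a, b) of (|…0…⟩, |…1…⟩) become ((a + b)/√2, (a − b)/√2). Kets absent from the input have amplitude 0.
(|00⟩, |10⟩): (a, b) = (0.8044i, -0.3155i) → (0.3457i, 0.7919i)
(|01⟩, |11⟩): (a, b) = (0, -0.5034i) → (-0.356i, 0.356i)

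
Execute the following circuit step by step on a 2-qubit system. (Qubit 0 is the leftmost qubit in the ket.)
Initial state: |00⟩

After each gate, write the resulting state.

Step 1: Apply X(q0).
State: |10⟩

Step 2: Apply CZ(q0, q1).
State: |10⟩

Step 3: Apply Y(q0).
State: -i|00⟩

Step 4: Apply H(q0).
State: -(1/√2)i|00⟩ - (1/√2)i|10⟩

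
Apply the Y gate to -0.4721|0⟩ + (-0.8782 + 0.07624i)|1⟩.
(0.07624 + 0.8782i)|0⟩ - 0.4721i|1⟩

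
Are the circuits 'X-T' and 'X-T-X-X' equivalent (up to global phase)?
Yes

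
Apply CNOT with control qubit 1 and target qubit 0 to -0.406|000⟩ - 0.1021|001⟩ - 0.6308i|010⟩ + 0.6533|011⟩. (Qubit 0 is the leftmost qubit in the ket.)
-0.406|000⟩ - 0.1021|001⟩ - 0.6308i|110⟩ + 0.6533|111⟩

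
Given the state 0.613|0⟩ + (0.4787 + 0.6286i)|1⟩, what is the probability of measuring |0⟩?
0.3758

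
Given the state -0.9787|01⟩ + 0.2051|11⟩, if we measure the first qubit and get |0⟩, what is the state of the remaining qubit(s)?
-|1⟩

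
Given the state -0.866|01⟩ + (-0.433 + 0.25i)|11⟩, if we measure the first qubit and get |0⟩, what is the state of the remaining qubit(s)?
-|1⟩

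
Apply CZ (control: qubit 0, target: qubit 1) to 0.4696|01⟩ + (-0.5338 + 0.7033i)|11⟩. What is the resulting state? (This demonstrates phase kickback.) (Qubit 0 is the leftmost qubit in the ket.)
0.4696|01⟩ + (0.5338 - 0.7033i)|11⟩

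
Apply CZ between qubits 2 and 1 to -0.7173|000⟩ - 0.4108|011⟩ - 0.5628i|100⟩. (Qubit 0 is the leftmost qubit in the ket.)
-0.7173|000⟩ + 0.4108|011⟩ - 0.5628i|100⟩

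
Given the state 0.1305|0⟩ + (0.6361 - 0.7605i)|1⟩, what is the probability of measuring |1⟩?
0.983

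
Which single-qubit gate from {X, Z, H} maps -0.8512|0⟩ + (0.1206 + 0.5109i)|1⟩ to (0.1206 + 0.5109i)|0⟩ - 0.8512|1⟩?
X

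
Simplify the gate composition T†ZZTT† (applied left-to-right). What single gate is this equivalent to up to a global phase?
T†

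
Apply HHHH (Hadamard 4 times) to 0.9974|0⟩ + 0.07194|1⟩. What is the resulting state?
0.9974|0⟩ + 0.07194|1⟩

H² = I, so an even number of Hadamards cancels: H^4 = I and the state is unchanged.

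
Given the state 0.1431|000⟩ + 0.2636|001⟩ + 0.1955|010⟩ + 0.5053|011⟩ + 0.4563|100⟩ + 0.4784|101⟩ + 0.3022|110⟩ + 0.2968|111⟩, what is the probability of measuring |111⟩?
0.08809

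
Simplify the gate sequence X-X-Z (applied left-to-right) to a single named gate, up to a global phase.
Z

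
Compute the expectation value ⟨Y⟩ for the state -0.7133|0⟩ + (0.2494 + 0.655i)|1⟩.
-0.9344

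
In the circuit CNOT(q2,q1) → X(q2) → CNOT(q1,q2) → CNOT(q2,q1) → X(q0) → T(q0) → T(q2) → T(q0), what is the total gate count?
8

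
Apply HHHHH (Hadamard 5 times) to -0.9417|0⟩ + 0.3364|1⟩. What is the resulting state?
-0.428|0⟩ - 0.9038|1⟩

H² = I, so H^5 = H: a single Hadamard. With (a, b) = (-0.9417, 0.3364), H gives ((a + b)/√2, (a − b)/√2) = (-0.428, -0.9038).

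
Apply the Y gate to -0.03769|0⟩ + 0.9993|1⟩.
-0.9993i|0⟩ - 0.03769i|1⟩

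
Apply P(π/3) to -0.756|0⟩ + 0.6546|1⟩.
-0.756|0⟩ + (0.3273 + 0.5669i)|1⟩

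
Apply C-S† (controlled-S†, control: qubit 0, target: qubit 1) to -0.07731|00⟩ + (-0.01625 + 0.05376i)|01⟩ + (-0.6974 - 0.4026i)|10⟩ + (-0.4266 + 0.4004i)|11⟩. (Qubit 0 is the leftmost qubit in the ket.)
-0.07731|00⟩ + (-0.01625 + 0.05376i)|01⟩ + (-0.6974 - 0.4026i)|10⟩ + (0.4004 + 0.4266i)|11⟩

C-S† leaves the control-|0⟩ kets |00⟩, |01⟩ unchanged and applies S† to qubit 1 on the control-|1⟩ pair (|10⟩, |11⟩).
S† = [[1, 0], [0, -i]].
With a = amp(|10⟩) = (-0.6974 - 0.4026i) and b = amp(|11⟩) = (-0.4266 + 0.4004i):
new amp(|10⟩) = (1)·a = (-0.6974 - 0.4026i)
new amp(|11⟩) = (-i)·b = (0.4004 + 0.4266i)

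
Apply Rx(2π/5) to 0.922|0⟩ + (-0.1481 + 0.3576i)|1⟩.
(0.9561 + 0.08705i)|0⟩ + (-0.1198 - 0.2526i)|1⟩

Rx(2π/5) = [[cos(θ/2), −i·sin(θ/2)], [−i·sin(θ/2), cos(θ/2)]]; θ = 2π/5, cos(θ/2) ≈ 0.809017, sin(θ/2) ≈ 0.587785.
With a = amp(|0⟩) = 0.922 and b = amp(|1⟩) = (-0.1481 + 0.3576i):
new amp(|0⟩) = (0.809017)·a + (-0.587785i)·b = (0.9561 + 0.08705i)
new amp(|1⟩) = (-0.587785i)·a + (0.809017)·b = (-0.1198 - 0.2526i)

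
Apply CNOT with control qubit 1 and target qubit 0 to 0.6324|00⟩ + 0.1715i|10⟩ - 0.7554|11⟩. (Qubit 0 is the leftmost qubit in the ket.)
0.6324|00⟩ - 0.7554|01⟩ + 0.1715i|10⟩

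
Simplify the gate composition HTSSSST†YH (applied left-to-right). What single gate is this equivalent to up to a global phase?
Y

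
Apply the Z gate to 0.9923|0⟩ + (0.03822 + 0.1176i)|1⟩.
0.9923|0⟩ + (-0.03822 - 0.1176i)|1⟩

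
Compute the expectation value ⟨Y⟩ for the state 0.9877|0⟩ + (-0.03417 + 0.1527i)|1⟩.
0.3016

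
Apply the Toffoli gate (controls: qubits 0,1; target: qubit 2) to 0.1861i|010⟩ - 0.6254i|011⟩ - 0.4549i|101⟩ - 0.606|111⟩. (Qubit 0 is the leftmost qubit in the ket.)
0.1861i|010⟩ - 0.6254i|011⟩ - 0.4549i|101⟩ - 0.606|110⟩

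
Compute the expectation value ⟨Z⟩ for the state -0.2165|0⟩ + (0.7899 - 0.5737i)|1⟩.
-0.9062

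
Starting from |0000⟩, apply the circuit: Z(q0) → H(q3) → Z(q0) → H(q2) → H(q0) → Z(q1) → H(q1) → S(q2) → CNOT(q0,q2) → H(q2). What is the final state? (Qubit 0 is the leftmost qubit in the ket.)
(0.1768 + 0.1768i)|0000⟩ + (0.1768 + 0.1768i)|0001⟩ + (0.1768 - 0.1768i)|0010⟩ + (0.1768 - 0.1768i)|0011⟩ + (0.1768 + 0.1768i)|0100⟩ + (0.1768 + 0.1768i)|0101⟩ + (0.1768 - 0.1768i)|0110⟩ + (0.1768 - 0.1768i)|0111⟩ + (0.1768 + 0.1768i)|1000⟩ + (0.1768 + 0.1768i)|1001⟩ + (-0.1768 + 0.1768i)|1010⟩ + (-0.1768 + 0.1768i)|1011⟩ + (0.1768 + 0.1768i)|1100⟩ + (0.1768 + 0.1768i)|1101⟩ + (-0.1768 + 0.1768i)|1110⟩ + (-0.1768 + 0.1768i)|1111⟩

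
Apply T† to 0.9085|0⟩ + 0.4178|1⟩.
0.9085|0⟩ + (0.2954 - 0.2954i)|1⟩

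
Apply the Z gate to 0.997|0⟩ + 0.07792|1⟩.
0.997|0⟩ - 0.07792|1⟩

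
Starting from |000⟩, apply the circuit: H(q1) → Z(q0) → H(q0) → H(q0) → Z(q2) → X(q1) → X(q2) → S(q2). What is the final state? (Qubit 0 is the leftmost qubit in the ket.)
(1/√2)i|001⟩ + (1/√2)i|011⟩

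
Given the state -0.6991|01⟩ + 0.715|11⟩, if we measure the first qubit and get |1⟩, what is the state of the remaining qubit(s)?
|1⟩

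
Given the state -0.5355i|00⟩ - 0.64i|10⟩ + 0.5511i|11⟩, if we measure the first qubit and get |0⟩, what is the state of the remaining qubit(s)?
-i|0⟩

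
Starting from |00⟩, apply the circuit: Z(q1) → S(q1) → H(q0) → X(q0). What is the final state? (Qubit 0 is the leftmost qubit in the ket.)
1/√2|00⟩ + 1/√2|10⟩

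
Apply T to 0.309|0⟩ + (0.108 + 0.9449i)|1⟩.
0.309|0⟩ + (-0.5918 + 0.7445i)|1⟩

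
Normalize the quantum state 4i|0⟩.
i|0⟩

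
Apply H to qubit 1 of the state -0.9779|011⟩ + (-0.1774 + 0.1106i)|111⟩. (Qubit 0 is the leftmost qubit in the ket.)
-0.6915|001⟩ + 0.6915|011⟩ + (-0.1254 + 0.07821i)|101⟩ + (0.1254 - 0.07821i)|111⟩

H on qubit 1 mixes each pair of kets that differ only in qubit 1: amplitudes (a, b) of (|…0…⟩, |…1…⟩) become ((a + b)/√2, (a − b)/√2). Kets absent from the input have amplitude 0.
(|001⟩, |011⟩): (a, b) = (0, -0.9779) → (-0.6915, 0.6915)
(|101⟩, |111⟩): (a, b) = (0, (-0.1774 + 0.1106i)) → ((-0.1254 + 0.07821i), (0.1254 - 0.07821i))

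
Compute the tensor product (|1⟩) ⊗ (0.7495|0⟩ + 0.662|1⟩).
0.7495|10⟩ + 0.662|11⟩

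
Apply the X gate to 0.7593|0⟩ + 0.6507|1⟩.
0.6507|0⟩ + 0.7593|1⟩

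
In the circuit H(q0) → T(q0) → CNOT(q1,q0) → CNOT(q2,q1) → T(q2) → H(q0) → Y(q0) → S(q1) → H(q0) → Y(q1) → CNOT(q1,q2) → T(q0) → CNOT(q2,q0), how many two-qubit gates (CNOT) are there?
4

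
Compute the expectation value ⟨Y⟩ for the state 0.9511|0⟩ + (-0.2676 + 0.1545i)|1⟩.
0.2939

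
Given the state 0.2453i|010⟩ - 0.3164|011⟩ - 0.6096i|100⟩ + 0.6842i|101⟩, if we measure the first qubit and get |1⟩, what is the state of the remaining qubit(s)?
-0.6652i|00⟩ + 0.7466i|01⟩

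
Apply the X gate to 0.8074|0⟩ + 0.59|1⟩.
0.59|0⟩ + 0.8074|1⟩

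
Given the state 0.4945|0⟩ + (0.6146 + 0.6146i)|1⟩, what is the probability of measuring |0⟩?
0.2445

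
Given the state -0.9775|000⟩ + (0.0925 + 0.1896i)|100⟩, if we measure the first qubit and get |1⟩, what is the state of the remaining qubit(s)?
(0.4385 + 0.8987i)|00⟩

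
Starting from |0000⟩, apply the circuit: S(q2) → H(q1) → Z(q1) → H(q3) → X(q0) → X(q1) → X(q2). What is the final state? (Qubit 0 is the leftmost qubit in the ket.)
-1/2|1010⟩ - 1/2|1011⟩ + 1/2|1110⟩ + 1/2|1111⟩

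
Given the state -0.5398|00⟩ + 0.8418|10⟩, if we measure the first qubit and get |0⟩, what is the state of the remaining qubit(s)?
-|0⟩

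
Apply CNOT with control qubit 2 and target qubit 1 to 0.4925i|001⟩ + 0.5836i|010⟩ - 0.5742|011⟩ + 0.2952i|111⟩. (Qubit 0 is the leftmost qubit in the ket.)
-0.5742|001⟩ + 0.5836i|010⟩ + 0.4925i|011⟩ + 0.2952i|101⟩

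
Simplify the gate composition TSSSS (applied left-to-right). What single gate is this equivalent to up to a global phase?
T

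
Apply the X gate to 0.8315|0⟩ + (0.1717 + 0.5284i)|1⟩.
(0.1717 + 0.5284i)|0⟩ + 0.8315|1⟩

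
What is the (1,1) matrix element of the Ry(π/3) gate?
0.866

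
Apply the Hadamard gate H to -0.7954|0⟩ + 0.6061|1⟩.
-0.1339|0⟩ - 0.991|1⟩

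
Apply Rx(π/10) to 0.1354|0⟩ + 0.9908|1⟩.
(0.1337 - 0.155i)|0⟩ + (0.9786 - 0.02118i)|1⟩

Rx(π/10) = [[cos(θ/2), −i·sin(θ/2)], [−i·sin(θ/2), cos(θ/2)]]; θ = π/10, cos(θ/2) ≈ 0.987688, sin(θ/2) ≈ 0.156434.
With a = amp(|0⟩) = 0.1354 and b = amp(|1⟩) = 0.9908:
new amp(|0⟩) = (0.987688)·a + (-0.156434i)·b = (0.1337 - 0.155i)
new amp(|1⟩) = (-0.156434i)·a + (0.987688)·b = (0.9786 - 0.02118i)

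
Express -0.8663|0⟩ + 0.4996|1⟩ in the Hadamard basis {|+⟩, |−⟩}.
-0.2593|+⟩ - 0.9658|−⟩

With |ψ⟩ = α|0⟩ + β|1⟩, the Hadamard-basis coefficients are ⟨+|ψ⟩ = (α + β)/√2 and ⟨−|ψ⟩ = (α − β)/√2.
Here α = -0.8663, β = 0.4996: (α + β)/√2 = -0.2593, (α − β)/√2 = -0.9658.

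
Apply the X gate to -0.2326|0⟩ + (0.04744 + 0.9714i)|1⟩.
(0.04744 + 0.9714i)|0⟩ - 0.2326|1⟩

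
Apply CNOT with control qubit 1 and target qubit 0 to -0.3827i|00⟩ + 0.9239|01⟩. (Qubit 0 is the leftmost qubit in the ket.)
-0.3827i|00⟩ + 0.9239|11⟩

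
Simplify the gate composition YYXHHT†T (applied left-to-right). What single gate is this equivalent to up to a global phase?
X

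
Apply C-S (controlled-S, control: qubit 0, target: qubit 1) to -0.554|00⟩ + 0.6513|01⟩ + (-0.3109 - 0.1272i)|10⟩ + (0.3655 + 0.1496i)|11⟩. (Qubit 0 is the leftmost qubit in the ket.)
-0.554|00⟩ + 0.6513|01⟩ + (-0.3109 - 0.1272i)|10⟩ + (-0.1496 + 0.3655i)|11⟩

C-S leaves the control-|0⟩ kets |00⟩, |01⟩ unchanged and applies S to qubit 1 on the control-|1⟩ pair (|10⟩, |11⟩).
S = [[1, 0], [0, i]].
With a = amp(|10⟩) = (-0.3109 - 0.1272i) and b = amp(|11⟩) = (0.3655 + 0.1496i):
new amp(|10⟩) = (1)·a = (-0.3109 - 0.1272i)
new amp(|11⟩) = (i)·b = (-0.1496 + 0.3655i)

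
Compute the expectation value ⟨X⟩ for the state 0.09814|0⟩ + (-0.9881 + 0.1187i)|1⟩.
-0.1939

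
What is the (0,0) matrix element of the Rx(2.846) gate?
0.1473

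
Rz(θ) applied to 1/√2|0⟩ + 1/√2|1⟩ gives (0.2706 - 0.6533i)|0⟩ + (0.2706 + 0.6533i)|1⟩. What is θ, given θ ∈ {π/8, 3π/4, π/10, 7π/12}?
3π/4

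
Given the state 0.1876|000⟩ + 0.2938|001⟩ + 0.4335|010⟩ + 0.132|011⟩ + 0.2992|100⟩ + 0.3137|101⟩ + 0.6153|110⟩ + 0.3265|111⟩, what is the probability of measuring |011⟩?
0.01742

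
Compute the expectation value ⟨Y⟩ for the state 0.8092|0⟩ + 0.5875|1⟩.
0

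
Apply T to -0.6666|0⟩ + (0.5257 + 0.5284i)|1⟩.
-0.6666|0⟩ + (-0.001909 + 0.7454i)|1⟩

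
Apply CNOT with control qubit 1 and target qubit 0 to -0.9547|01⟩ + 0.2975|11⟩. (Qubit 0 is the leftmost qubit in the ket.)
0.2975|01⟩ - 0.9547|11⟩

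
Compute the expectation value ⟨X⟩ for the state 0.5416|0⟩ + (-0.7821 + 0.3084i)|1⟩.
-0.8472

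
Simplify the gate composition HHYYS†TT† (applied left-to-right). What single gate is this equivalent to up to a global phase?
S†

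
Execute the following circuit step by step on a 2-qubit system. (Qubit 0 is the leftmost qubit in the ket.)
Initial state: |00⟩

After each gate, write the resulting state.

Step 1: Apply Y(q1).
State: i|01⟩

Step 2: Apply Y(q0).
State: -|11⟩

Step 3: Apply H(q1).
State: -1/√2|10⟩ + 1/√2|11⟩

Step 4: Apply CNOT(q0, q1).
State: 1/√2|10⟩ - 1/√2|11⟩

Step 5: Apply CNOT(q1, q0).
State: -1/√2|01⟩ + 1/√2|10⟩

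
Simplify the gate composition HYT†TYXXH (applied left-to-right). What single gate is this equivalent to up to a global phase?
I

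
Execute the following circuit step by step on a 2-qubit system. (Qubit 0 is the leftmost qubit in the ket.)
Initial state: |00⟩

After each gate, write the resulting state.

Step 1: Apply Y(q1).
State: i|01⟩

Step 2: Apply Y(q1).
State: |00⟩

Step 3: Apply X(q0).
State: |10⟩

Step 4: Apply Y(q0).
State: -i|00⟩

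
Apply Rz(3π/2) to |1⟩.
(-1/√2 + (1/√2)i)|1⟩

Rz(3π/2) = [[e^(−iθ/2), 0], [0, e^(iθ/2)]] with e^(±iθ/2) = cos(θ/2) ± i·sin(θ/2); θ = 3π/2, cos(θ/2) ≈ -0.707107, sin(θ/2) ≈ 0.707107.
With a = amp(|0⟩) = 0 and b = amp(|1⟩) = 1:
new amp(|0⟩) = (-0.707107 - 0.707107i)·a = 0
new amp(|1⟩) = (-0.707107 + 0.707107i)·b = (-1/√2 + (1/√2)i)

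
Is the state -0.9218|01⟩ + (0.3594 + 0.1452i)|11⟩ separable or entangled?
Separable

Writing the state as a|00⟩ + b|01⟩ + c|10⟩ + d|11⟩, it is a product state iff ad − bc = 0.
Here (a, b, c, d) = (0, -0.9218, 0, (0.3594 + 0.1452i)): ad − bc = (0)(0.3594 + 0.1452i) − (-0.9218)(0) = 0, so the state is separable.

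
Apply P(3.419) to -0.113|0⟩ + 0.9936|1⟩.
-0.113|0⟩ + (-0.9556 - 0.2721i)|1⟩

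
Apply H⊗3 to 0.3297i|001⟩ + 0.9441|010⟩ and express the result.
(0.3338 + 0.1166i)|000⟩ + (0.3338 - 0.1166i)|001⟩ + (-0.3338 + 0.1166i)|010⟩ + (-0.3338 - 0.1166i)|011⟩ + (0.3338 + 0.1166i)|100⟩ + (0.3338 - 0.1166i)|101⟩ + (-0.3338 + 0.1166i)|110⟩ + (-0.3338 - 0.1166i)|111⟩

H⊗3 gives amp(|y⟩) = (1/2√2) Σ_x (−1)^(x·y) amp(|x⟩), where x·y is the number of positions in which both x and y have a 1.
|000⟩: (0.3297i + 0.9441)/(2√2) = (0.3338 + 0.1166i)
|001⟩: (-0.3297i + 0.9441)/(2√2) = (0.3338 - 0.1166i)
|010⟩: (0.3297i - 0.9441)/(2√2) = (-0.3338 + 0.1166i)
|011⟩: (-0.3297i - 0.9441)/(2√2) = (-0.3338 - 0.1166i)
|100⟩: (0.3297i + 0.9441)/(2√2) = (0.3338 + 0.1166i)
|101⟩: (-0.3297i + 0.9441)/(2√2) = (0.3338 - 0.1166i)
|110⟩: (0.3297i - 0.9441)/(2√2) = (-0.3338 + 0.1166i)
|111⟩: (-0.3297i - 0.9441)/(2√2) = (-0.3338 - 0.1166i)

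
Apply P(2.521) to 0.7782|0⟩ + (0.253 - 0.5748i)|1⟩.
0.7782|0⟩ + (0.1284 + 0.6147i)|1⟩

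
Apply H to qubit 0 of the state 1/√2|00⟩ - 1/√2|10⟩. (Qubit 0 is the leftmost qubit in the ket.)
|10⟩

H on qubit 0 mixes each pair of kets that differ only in qubit 0: amplitudes (a, b) of (|…0…⟩, |…1…⟩) become ((a + b)/√2, (a − b)/√2). Kets absent from the input have amplitude 0.
(|00⟩, |10⟩): (a, b) = (1/√2, -1/√2) → (0, 1)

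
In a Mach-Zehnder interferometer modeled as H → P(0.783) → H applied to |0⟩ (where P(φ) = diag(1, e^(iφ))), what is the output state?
(0.8544 + 0.3527i)|0⟩ + (0.1456 - 0.3527i)|1⟩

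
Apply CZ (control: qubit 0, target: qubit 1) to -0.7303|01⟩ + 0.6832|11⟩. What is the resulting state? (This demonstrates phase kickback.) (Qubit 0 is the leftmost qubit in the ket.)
-0.7303|01⟩ - 0.6832|11⟩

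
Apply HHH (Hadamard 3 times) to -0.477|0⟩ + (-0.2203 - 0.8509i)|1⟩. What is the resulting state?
(-0.4931 - 0.6017i)|0⟩ + (-0.1815 + 0.6017i)|1⟩

H² = I, so H^3 = H: a single Hadamard. With (a, b) = (-0.477, (-0.2203 - 0.8509i)), H gives ((a + b)/√2, (a − b)/√2) = ((-0.4931 - 0.6017i), (-0.1815 + 0.6017i)).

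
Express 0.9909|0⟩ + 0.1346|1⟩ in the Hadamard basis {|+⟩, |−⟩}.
0.7958|+⟩ + 0.6055|−⟩

With |ψ⟩ = α|0⟩ + β|1⟩, the Hadamard-basis coefficients are ⟨+|ψ⟩ = (α + β)/√2 and ⟨−|ψ⟩ = (α − β)/√2.
Here α = 0.9909, β = 0.1346: (α + β)/√2 = 0.7958, (α − β)/√2 = 0.6055.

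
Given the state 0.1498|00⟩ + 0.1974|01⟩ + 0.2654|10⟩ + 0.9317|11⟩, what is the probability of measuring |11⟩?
0.8681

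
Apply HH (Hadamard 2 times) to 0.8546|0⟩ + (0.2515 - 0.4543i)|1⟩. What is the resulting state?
0.8546|0⟩ + (0.2515 - 0.4543i)|1⟩

H² = I, so an even number of Hadamards cancels: H^2 = I and the state is unchanged.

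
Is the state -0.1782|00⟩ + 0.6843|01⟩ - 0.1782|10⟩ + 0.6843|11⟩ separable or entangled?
Separable

Writing the state as a|00⟩ + b|01⟩ + c|10⟩ + d|11⟩, it is a product state iff ad − bc = 0.
Here (a, b, c, d) = (-0.1782, 0.6843, -0.1782, 0.6843): ad − bc = (-0.1782)(0.6843) − (0.6843)(-0.1782) = 0, so the state is separable.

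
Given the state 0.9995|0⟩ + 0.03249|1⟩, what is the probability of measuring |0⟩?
0.999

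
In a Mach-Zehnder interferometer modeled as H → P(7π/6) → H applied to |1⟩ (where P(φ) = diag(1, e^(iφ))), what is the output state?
(0.933 + 0.25i)|0⟩ + (0.06699 - 0.25i)|1⟩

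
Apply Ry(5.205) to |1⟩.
-0.5134|0⟩ - 0.8582|1⟩

Ry(5.205) = [[cos(θ/2), −sin(θ/2)], [sin(θ/2), cos(θ/2)]]; θ = 5.205, cos(θ/2) ≈ -0.858175, sin(θ/2) ≈ 0.513358.
With a = amp(|0⟩) = 0 and b = amp(|1⟩) = 1:
new amp(|0⟩) = (-0.858175)·a + (-0.513358)·b = -0.5134
new amp(|1⟩) = (0.513358)·a + (-0.858175)·b = -0.8582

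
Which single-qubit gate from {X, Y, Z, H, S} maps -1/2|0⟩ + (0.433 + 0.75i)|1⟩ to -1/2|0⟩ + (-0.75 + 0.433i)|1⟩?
S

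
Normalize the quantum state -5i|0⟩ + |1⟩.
-0.9806i|0⟩ + 0.1961|1⟩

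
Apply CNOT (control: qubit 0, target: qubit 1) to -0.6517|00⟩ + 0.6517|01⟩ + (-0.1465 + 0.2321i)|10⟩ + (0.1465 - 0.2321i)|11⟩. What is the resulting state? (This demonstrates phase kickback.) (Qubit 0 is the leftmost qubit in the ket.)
-0.6517|00⟩ + 0.6517|01⟩ + (0.1465 - 0.2321i)|10⟩ + (-0.1465 + 0.2321i)|11⟩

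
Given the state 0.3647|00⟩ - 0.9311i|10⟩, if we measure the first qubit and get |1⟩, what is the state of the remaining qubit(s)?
-i|0⟩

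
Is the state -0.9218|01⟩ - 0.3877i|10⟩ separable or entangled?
Entangled

Writing the state as a|00⟩ + b|01⟩ + c|10⟩ + d|11⟩, it is a product state iff ad − bc = 0.
Here (a, b, c, d) = (0, -0.9218, -0.3877i, 0): ad − bc = (0)(0) − (-0.9218)(-0.3877i) = -0.3574i ≠ 0, so the state is entangled.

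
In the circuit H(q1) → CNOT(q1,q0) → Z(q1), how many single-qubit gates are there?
2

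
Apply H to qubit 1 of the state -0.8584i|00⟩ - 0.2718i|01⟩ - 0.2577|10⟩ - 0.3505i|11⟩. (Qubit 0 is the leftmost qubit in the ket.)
-0.7992i|00⟩ - 0.4148i|01⟩ + (-0.1822 - 0.2478i)|10⟩ + (-0.1822 + 0.2478i)|11⟩

H on qubit 1 mixes each pair of kets that differ only in qubit 1: amplitudes (a, b) of (|…0…⟩, |…1…⟩) become ((a + b)/√2, (a − b)/√2). Kets absent from the input have amplitude 0.
(|00⟩, |01⟩): (a, b) = (-0.8584i, -0.2718i) → (-0.7992i, -0.4148i)
(|10⟩, |11⟩): (a, b) = (-0.2577, -0.3505i) → ((-0.1822 - 0.2478i), (-0.1822 + 0.2478i))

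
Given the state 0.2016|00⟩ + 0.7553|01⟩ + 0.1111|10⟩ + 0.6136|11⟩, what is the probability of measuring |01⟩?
0.5705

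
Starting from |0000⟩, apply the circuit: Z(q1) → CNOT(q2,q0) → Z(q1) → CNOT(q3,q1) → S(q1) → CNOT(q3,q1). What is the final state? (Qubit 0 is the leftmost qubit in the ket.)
|0000⟩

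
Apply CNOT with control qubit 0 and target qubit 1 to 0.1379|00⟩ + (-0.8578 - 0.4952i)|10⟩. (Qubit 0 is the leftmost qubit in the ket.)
0.1379|00⟩ + (-0.8578 - 0.4952i)|11⟩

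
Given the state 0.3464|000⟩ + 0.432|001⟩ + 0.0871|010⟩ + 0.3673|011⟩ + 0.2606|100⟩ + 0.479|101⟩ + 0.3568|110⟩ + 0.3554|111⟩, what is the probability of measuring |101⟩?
0.2294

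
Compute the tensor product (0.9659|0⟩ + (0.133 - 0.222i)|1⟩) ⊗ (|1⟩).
0.9659|01⟩ + (0.133 - 0.222i)|11⟩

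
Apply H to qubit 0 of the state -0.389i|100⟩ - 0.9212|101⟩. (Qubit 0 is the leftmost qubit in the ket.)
-0.2751i|000⟩ - 0.6514|001⟩ + 0.2751i|100⟩ + 0.6514|101⟩

H on qubit 0 mixes each pair of kets that differ only in qubit 0: amplitudes (a, b) of (|…0…⟩, |…1…⟩) become ((a + b)/√2, (a − b)/√2). Kets absent from the input have amplitude 0.
(|000⟩, |100⟩): (a, b) = (0, -0.389i) → (-0.2751i, 0.2751i)
(|001⟩, |101⟩): (a, b) = (0, -0.9212) → (-0.6514, 0.6514)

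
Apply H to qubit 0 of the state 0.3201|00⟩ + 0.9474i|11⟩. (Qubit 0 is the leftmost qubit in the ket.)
0.2263|00⟩ + 0.6699i|01⟩ + 0.2263|10⟩ - 0.6699i|11⟩

H on qubit 0 mixes each pair of kets that differ only in qubit 0: amplitudes (a, b) of (|…0…⟩, |…1…⟩) become ((a + b)/√2, (a − b)/√2). Kets absent from the input have amplitude 0.
(|00⟩, |10⟩): (a, b) = (0.3201, 0) → (0.2263, 0.2263)
(|01⟩, |11⟩): (a, b) = (0, 0.9474i) → (0.6699i, -0.6699i)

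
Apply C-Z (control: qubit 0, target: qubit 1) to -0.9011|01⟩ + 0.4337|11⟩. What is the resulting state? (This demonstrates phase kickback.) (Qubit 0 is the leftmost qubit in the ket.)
-0.9011|01⟩ - 0.4337|11⟩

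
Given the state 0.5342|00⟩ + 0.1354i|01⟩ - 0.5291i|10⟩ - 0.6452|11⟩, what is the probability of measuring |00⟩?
0.2854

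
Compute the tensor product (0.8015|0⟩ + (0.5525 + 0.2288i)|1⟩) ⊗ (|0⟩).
0.8015|00⟩ + (0.5525 + 0.2288i)|10⟩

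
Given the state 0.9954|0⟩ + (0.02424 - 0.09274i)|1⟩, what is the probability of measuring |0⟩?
0.9908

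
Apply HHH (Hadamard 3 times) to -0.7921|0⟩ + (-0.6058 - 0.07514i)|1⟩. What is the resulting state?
(-0.9885 - 0.05313i)|0⟩ + (-0.1317 + 0.05313i)|1⟩

H² = I, so H^3 = H: a single Hadamard. With (a, b) = (-0.7921, (-0.6058 - 0.07514i)), H gives ((a + b)/√2, (a − b)/√2) = ((-0.9885 - 0.05313i), (-0.1317 + 0.05313i)).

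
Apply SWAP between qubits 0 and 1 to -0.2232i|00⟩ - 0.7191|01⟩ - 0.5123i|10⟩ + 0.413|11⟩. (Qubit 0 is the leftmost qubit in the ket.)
-0.2232i|00⟩ - 0.5123i|01⟩ - 0.7191|10⟩ + 0.413|11⟩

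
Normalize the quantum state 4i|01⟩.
i|01⟩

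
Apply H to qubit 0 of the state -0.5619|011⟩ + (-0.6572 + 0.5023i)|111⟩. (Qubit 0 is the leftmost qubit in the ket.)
(-0.862 + 0.3552i)|011⟩ + (0.06739 - 0.3552i)|111⟩

H on qubit 0 mixes each pair of kets that differ only in qubit 0: amplitudes (a, b) of (|…0…⟩, |…1…⟩) become ((a + b)/√2, (a − b)/√2). Kets absent from the input have amplitude 0.
(|011⟩, |111⟩): (a, b) = (-0.5619, (-0.6572 + 0.5023i)) → ((-0.862 + 0.3552i), (0.06739 - 0.3552i))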